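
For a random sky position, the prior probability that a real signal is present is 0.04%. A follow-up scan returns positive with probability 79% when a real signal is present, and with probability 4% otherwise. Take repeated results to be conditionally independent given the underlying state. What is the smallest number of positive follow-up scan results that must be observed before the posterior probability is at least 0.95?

Prior odds = 0.0004/0.9996 = 1/2499.
Likelihood ratio of a positive result = 0.79/0.04 = 19.75.
Target odds: 0.95 ÷ 0.05 = 19.
Require 19.75ⁿ ≥ 19 ÷ (1/2499) = 47481.
19.75³ = 7703.734375 falls short of 47481 but 19.75⁴ = 38950081/256 reaches it, so n = 4.

4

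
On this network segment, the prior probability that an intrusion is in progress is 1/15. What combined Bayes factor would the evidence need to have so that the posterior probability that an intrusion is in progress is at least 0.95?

266

Prior odds = (1/15)/(14/15) = 1/14.
Target odds = 0.95/0.05 = 19.
Required Bayes factor = 19 ÷ (1/14) = 266.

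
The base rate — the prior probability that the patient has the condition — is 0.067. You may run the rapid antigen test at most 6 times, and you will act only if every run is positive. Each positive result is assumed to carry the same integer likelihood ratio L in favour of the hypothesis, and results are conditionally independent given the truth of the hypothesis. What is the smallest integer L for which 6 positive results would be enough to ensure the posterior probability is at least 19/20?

3

Prior odds = 0.067/0.933 = 67/933.
Target odds = 0.95/0.05 = 19.
Need L⁶ ≥ 19 ÷ (67/933) = 17727/67.
2⁶ = 64 < 17727/67 ≤ 729 = 3⁶, so L = 3.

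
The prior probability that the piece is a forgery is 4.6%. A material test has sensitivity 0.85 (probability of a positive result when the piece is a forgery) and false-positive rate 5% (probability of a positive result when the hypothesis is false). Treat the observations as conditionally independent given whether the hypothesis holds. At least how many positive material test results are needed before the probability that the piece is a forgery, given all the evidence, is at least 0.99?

Prior odds: 0.046 ÷ 0.954 = 23/477.
Likelihood ratio of a positive result = 0.85/0.05 = 17.
Target odds: 0.99 ÷ 0.01 = 99.
Need (23/477) × 17ⁿ ≥ 99, i.e. 17ⁿ ≥ 47223/23.
17² = 289 falls short of 47223/23 but 17³ = 4913 reaches it, so n = 3.

3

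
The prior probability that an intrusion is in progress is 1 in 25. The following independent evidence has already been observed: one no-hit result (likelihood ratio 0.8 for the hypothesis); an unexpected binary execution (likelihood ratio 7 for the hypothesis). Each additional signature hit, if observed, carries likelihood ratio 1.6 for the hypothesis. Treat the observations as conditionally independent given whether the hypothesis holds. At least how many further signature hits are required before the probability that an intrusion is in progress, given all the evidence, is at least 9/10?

8

Prior odds = 0.04/0.96 = 1/24.
Combined Bayes factor of the evidence already in hand = 0.8 × 7 = 5.6.
Odds after that evidence = (1/24) × 5.6 = 7/30.
Target odds = 0.9/0.1 = 9.
Need 1.6ⁿ ≥ 9 ÷ (7/30) = 270/7.
1.6⁷ = 2097152/78125 falls short of 270/7 but 1.6⁸ = 16777216/390625 reaches it, so n = 8.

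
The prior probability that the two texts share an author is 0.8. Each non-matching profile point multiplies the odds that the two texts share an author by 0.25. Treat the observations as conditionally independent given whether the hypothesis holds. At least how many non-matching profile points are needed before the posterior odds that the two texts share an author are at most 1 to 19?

4

Prior odds = 0.8/0.2 = 4.
Likelihood ratio per non-matching profile point = 0.25.
Target odds = 1/19.
Require 0.25ⁿ ≤ 1/19 ÷ 4 = 1/76.
0.25³ = 0.015625 is still above 1/76 but 0.25⁴ = 0.00390625 is at or below it, so n = 4.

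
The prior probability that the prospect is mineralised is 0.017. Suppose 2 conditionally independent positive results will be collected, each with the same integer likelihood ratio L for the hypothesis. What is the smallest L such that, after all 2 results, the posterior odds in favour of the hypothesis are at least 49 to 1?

Prior odds = 0.017/0.983 = 17/983.
Target odds = 49.
Need L² ≥ 49 ÷ (17/983) = 48167/17.
53² = 2809 < 48167/17 ≤ 2916 = 54², so L = 54.

54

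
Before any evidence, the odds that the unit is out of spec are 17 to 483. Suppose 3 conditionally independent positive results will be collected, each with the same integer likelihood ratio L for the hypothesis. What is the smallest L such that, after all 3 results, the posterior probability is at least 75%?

5

Prior odds = 17/483.
Target odds = 0.75/0.25 = 3.
Need L³ ≥ 3 ÷ (17/483) = 1449/17.
4³ = 64 < 1449/17 ≤ 125 = 5³, so L = 5.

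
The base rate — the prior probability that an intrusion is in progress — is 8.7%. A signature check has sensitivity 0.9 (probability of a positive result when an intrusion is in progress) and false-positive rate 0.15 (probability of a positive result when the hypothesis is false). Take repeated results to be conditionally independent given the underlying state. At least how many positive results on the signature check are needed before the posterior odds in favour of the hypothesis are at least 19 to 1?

3

Prior odds = 0.087/0.913 = 87/913.
Likelihood ratio of a positive result = 0.9/0.15 = 6.
Target odds = 19.
Need (87/913) × 6ⁿ ≥ 19, i.e. 6ⁿ ≥ 17347/87.
6² = 36 falls short of 17347/87 but 6³ = 216 reaches it, so n = 3.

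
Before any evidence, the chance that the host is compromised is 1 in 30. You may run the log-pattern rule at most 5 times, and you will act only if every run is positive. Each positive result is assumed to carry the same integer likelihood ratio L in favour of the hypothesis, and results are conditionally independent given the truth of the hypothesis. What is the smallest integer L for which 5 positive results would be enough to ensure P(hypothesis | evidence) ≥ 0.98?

Prior odds = (1/30)/(29/30) = 1/29.
Target odds = 0.98/0.02 = 49.
Need L⁵ ≥ 49 ÷ (1/29) = 1421.
4⁵ = 1024 < 1421 ≤ 3125 = 5⁵, so L = 5.

5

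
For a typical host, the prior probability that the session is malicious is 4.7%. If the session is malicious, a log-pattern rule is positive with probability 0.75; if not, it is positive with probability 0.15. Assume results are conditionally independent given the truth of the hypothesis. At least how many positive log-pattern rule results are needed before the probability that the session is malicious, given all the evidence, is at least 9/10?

Prior odds = 0.047/0.953 = 47/953.
Likelihood ratio of a positive = 0.75/0.15 = 5.
Target odds: 0.9 ÷ 0.1 = 9.
Require 5ⁿ ≥ 9 ÷ (47/953) = 8577/47.
5³ = 125 falls short of 8577/47 but 5⁴ = 625 reaches it, so n = 4.

4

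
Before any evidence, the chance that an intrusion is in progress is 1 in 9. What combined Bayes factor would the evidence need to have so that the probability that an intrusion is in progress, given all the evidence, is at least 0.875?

Prior odds = (1/9)/(8/9) = 0.125.
Target odds = 0.875/0.125 = 7.
Required Bayes factor = 7 ÷ 0.125 = 56.

56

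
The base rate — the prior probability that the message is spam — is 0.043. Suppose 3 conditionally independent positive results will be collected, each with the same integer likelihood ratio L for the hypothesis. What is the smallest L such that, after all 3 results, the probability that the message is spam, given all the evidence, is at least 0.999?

Prior odds = 0.043/0.957 = 43/957.
Target odds = 0.999/0.001 = 999.
Need L³ ≥ 999 ÷ (43/957) = 956043/43.
28³ = 21952 < 956043/43 ≤ 24389 = 29³, so L = 29.

29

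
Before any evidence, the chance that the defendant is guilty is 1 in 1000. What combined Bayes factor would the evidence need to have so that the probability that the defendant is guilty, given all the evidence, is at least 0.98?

Prior odds = 0.001/0.999 = 1/999.
Target odds = 0.98/0.02 = 49.
Required Bayes factor = 49 ÷ (1/999) = 48951.

48951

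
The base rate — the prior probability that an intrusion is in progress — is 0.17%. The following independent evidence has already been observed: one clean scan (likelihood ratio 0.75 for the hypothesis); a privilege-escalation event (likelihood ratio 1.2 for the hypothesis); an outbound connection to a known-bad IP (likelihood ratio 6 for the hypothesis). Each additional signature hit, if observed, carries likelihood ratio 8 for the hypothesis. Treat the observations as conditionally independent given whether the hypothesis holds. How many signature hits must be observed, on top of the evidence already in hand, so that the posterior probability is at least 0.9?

4

Prior odds = 0.0017/0.9983 = 17/9983.
Combined Bayes factor of the evidence already in hand = 0.75 × 1.2 × 6 = 5.4.
Odds after that evidence = (17/9983) × 5.4 = 459/49915.
Target odds = 0.9/0.1 = 9.
Need 8ⁿ ≥ 9 ÷ (459/49915) = 49915/51.
8³ = 512 falls short of 49915/51 but 8⁴ = 4096 reaches it, so n = 4.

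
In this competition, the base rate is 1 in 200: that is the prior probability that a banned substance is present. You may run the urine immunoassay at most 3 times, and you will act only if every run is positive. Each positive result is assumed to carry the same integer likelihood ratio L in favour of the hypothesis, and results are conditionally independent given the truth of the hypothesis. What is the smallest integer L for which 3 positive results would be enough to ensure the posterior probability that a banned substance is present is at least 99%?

Prior odds = 0.005/0.995 = 1/199.
Target odds = 0.99/0.01 = 99.
Need L³ ≥ 99 ÷ (1/199) = 19701.
27³ = 19683 < 19701 ≤ 21952 = 28³, so L = 28.

28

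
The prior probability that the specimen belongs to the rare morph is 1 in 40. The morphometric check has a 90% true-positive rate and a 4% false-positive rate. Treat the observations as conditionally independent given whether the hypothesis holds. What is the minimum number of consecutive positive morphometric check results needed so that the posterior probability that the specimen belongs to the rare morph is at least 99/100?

3

Prior odds: 0.025 ÷ 0.975 = 1/39.
Likelihood ratio of a positive result = 0.9/0.04 = 22.5.
Target posterior odds = 0.99/0.01 = 99.
Require 22.5ⁿ ≥ 99 ÷ (1/39) = 3861.
22.5² = 506.25 falls short of 3861 but 22.5³ = 11390.625 reaches it, so n = 3.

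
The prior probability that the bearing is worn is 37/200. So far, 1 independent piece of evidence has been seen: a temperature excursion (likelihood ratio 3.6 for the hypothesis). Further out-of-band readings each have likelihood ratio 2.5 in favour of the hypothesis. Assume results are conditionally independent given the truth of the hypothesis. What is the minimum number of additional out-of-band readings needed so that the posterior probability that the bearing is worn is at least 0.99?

6

Prior odds = 0.185/0.815 = 37/163.
Bayes factor of the evidence already in hand = 3.6.
Odds after that evidence = (37/163) × 3.6 = 666/815.
Target odds = 0.99/0.01 = 99.
Need 2.5ⁿ ≥ 99 ÷ (666/815) = 8965/74.
2.5⁵ = 97.65625 falls short of 8965/74 but 2.5⁶ = 244.140625 reaches it, so n = 6.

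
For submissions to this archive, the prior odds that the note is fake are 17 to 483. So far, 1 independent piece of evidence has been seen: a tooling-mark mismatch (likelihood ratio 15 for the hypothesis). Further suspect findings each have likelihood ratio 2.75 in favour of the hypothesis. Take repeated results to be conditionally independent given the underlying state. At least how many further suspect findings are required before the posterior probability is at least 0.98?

5

Prior odds = 17/483.
Bayes factor of the evidence already in hand = 15.
Odds after that evidence = (17/483) × 15 = 85/161.
Target odds = 0.98/0.02 = 49.
Need 2.75ⁿ ≥ 49 ÷ (85/161) = 7889/85.
2.75⁴ = 57.19140625 falls short of 7889/85 but 2.75⁵ = 161051/1024 reaches it, so n = 5.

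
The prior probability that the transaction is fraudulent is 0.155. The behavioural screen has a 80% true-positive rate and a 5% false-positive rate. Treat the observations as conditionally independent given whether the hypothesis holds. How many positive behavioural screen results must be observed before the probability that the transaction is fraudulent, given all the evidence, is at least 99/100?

3

Prior odds: 0.155 ÷ 0.845 = 31/169.
Likelihood ratio of a positive result = 0.8/0.05 = 16.
Target posterior odds = 0.99/0.01 = 99.
Need (31/169) × 16ⁿ ≥ 99, i.e. 16ⁿ ≥ 16731/31.
16² = 256 falls short of 16731/31 but 16³ = 4096 reaches it, so n = 3.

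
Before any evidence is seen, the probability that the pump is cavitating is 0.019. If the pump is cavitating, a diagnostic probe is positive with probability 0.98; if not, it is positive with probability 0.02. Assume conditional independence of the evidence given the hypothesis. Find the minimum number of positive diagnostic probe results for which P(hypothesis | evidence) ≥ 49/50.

3

Prior odds = 0.019/0.981 = 19/981.
Likelihood ratio of a positive = 0.98/0.02 = 49.
Target posterior odds = 0.98/0.02 = 49.
Require 49ⁿ ≥ 49 ÷ (19/981) = 48069/19.
49² = 2401 falls short of 48069/19 but 49³ = 117649 reaches it, so n = 3.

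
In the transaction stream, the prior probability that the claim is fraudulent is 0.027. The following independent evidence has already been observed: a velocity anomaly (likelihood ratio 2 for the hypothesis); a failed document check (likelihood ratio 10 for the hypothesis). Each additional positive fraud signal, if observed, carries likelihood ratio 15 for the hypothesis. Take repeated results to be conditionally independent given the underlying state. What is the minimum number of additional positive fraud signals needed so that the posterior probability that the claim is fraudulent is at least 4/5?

Prior odds = 0.027/0.973 = 27/973.
Combined Bayes factor of the evidence already in hand = 2 × 10 = 20.
Odds after that evidence = (27/973) × 20 = 540/973.
Target odds = 0.8/0.2 = 4.
Need 15ⁿ ≥ 4 ÷ (540/973) = 973/135.
15¹ = 15, which meets the required 973/135; so n = 1.

1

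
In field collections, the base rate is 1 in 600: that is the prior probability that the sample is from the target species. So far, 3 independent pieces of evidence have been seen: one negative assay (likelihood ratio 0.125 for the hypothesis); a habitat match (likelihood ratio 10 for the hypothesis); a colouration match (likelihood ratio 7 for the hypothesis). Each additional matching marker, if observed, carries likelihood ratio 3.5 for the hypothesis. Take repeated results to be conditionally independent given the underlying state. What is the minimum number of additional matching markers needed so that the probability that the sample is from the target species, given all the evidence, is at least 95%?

Prior odds = (1/600)/(599/600) = 1/599.
Combined Bayes factor of the evidence already in hand = 0.125 × 10 × 7 = 8.75.
Odds after that evidence = (1/599) × 8.75 = 35/2396.
Target odds = 0.95/0.05 = 19.
Need 3.5ⁿ ≥ 19 ÷ (35/2396) = 45524/35.
3.5⁵ = 525.21875 falls short of 45524/35 but 3.5⁶ = 1838.265625 reaches it, so n = 6.

6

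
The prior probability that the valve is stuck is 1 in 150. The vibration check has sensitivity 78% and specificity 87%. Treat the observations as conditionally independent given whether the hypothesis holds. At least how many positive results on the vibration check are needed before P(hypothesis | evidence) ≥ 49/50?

Prior odds = (1/150)/(149/150) = 1/149.
False-positive rate = 1 − 0.87 = 0.13; likelihood ratio of a positive = 0.78/0.13 = 6.
Target odds: 0.98 ÷ 0.02 = 49.
Require 6ⁿ ≥ 49 ÷ (1/149) = 7301.
6⁴ = 1296 falls short of 7301 but 6⁵ = 7776 reaches it, so n = 5.

5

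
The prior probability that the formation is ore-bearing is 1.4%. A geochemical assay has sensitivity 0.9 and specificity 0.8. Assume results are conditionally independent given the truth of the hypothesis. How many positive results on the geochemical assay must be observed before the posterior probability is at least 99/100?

6

Prior odds: 0.014 ÷ 0.986 = 7/493.
False-positive rate = 1 − 0.8 = 0.2; likelihood ratio of a positive = 0.9/0.2 = 4.5.
Target odds: 0.99 ÷ 0.01 = 99.
Need (7/493) × 4.5ⁿ ≥ 99, i.e. 4.5ⁿ ≥ 48807/7.
4.5⁵ = 1845.28125 falls short of 48807/7 but 4.5⁶ = 8303.765625 reaches it, so n = 6.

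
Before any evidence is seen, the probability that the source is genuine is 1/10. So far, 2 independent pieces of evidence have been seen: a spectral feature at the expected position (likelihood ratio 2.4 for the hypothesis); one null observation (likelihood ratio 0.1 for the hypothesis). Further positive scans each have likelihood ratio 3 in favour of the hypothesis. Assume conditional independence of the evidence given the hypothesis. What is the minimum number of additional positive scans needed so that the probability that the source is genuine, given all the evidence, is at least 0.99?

8

Prior odds = 0.1/0.9 = 1/9.
Combined Bayes factor of the evidence already in hand = 2.4 × 0.1 = 0.24.
Odds after that evidence = (1/9) × 0.24 = 2/75.
Target odds = 0.99/0.01 = 99.
Need 3ⁿ ≥ 99 ÷ (2/75) = 3712.5.
3⁷ = 2187 falls short of 3712.5 but 3⁸ = 6561 reaches it, so n = 8.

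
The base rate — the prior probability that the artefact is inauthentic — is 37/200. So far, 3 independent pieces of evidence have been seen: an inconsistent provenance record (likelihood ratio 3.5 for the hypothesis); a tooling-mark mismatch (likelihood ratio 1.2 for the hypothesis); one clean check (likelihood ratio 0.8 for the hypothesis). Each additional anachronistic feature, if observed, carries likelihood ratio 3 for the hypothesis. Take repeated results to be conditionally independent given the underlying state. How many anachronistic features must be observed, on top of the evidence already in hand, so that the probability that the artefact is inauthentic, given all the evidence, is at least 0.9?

3

Prior odds = 0.185/0.815 = 37/163.
Combined Bayes factor of the evidence already in hand = 3.5 × 1.2 × 0.8 = 3.36.
Odds after that evidence = (37/163) × 3.36 = 3108/4075.
Target odds = 0.9/0.1 = 9.
Need 3ⁿ ≥ 9 ÷ (3108/4075) = 12225/1036.
3² = 9 falls short of 12225/1036 but 3³ = 27 reaches it, so n = 3.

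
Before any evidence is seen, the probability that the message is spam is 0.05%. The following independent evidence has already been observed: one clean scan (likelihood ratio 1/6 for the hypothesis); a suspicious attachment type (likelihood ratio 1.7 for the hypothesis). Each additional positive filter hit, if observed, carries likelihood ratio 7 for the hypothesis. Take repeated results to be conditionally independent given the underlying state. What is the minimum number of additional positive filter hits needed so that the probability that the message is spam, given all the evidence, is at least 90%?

6

Prior odds = 0.0005/0.9995 = 1/1999.
Combined Bayes factor of the evidence already in hand = (1/6) × 1.7 = 17/60.
Odds after that evidence = (1/1999) × 17/60 = 17/119940.
Target odds = 0.9/0.1 = 9.
Need 7ⁿ ≥ 9 ÷ (17/119940) = 1079460/17.
7⁵ = 16807 falls short of 1079460/17 but 7⁶ = 117649 reaches it, so n = 6.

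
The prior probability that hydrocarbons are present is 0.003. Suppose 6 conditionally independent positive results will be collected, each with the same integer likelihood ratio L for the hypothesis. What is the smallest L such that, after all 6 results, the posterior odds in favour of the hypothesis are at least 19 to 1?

Prior odds = 0.003/0.997 = 3/997.
Target odds = 19.
Need L⁶ ≥ 19 ÷ (3/997) = 18943/3.
4⁶ = 4096 < 18943/3 ≤ 15625 = 5⁶, so L = 5.

5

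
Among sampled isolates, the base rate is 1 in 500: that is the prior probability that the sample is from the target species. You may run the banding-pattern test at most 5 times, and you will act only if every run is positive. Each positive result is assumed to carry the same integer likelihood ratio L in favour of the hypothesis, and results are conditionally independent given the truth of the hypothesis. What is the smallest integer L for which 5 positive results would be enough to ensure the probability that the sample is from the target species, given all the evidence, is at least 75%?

5

Prior odds = 0.002/0.998 = 1/499.
Target odds = 0.75/0.25 = 3.
Need L⁵ ≥ 3 ÷ (1/499) = 1497.
4⁵ = 1024 < 1497 ≤ 3125 = 5⁵, so L = 5.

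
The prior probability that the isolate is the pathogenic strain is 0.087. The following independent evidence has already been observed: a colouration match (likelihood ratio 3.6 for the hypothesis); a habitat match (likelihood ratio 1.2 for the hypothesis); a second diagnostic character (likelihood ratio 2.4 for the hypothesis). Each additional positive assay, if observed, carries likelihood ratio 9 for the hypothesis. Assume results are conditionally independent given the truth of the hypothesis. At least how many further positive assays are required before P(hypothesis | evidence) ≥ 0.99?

3

Prior odds = 0.087/0.913 = 87/913.
Combined Bayes factor of the evidence already in hand = 3.6 × 1.2 × 2.4 = 10.368.
Odds after that evidence = (87/913) × 10.368 = 112752/114125.
Target odds = 0.99/0.01 = 99.
Need 9ⁿ ≥ 99 ÷ (112752/114125) = 1255375/12528.
9² = 81 falls short of 1255375/12528 but 9³ = 729 reaches it, so n = 3.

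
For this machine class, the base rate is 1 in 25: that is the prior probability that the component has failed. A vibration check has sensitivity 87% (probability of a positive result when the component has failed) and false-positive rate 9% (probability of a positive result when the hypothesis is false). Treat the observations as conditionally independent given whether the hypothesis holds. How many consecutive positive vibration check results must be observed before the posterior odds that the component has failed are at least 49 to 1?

4

Prior odds: 0.04 ÷ 0.96 = 1/24.
Likelihood ratio of a positive result = 0.87/0.09 = 29/3.
Target odds = 49.
Require (29/3)ⁿ ≥ 49 ÷ (1/24) = 1176.
(29/3)³ = 24389/27 falls short of 1176 but (29/3)⁴ = 707281/81 reaches it, so n = 4.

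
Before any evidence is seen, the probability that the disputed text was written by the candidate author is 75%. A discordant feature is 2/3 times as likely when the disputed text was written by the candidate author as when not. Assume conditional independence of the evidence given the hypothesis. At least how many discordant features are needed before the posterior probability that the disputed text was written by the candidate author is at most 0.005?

16

Prior odds = 0.75/0.25 = 3.
Likelihood ratio per discordant feature = 2/3.
Target posterior odds = 0.005/0.995 = 1/199.
Need 3 × (2/3)ⁿ ≤ 1/199, i.e. (2/3)ⁿ ≤ 1/597.
(2/3)¹⁵ = 32768/14348907 is still above 1/597 but (2/3)¹⁶ = 65536/43046721 is at or below it, so n = 16.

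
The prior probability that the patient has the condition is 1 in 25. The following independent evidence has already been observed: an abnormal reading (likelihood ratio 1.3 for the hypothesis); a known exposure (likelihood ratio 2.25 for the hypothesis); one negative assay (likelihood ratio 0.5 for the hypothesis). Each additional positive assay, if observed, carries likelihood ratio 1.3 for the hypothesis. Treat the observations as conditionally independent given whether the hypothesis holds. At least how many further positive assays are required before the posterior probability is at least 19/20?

22

Prior odds = 0.04/0.96 = 1/24.
Combined Bayes factor of the evidence already in hand = 1.3 × 2.25 × 0.5 = 1.4625.
Odds after that evidence = (1/24) × 1.4625 = 0.0609375.
Target odds = 0.95/0.05 = 19.
Need 1.3ⁿ ≥ 19 ÷ 0.0609375 = 12160/39.
1.3²¹ ≈247.065 falls short of 12160/39 but 1.3²² ≈321.184 reaches it, so n = 22.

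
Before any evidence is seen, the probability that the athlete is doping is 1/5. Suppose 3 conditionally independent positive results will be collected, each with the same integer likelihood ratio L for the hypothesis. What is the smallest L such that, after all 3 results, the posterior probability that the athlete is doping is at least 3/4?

Prior odds = 0.2/0.8 = 0.25.
Target odds = 0.75/0.25 = 3.
Need L³ ≥ 3 ÷ 0.25 = 12.
2³ = 8 < 12 ≤ 27 = 3³, so L = 3.

3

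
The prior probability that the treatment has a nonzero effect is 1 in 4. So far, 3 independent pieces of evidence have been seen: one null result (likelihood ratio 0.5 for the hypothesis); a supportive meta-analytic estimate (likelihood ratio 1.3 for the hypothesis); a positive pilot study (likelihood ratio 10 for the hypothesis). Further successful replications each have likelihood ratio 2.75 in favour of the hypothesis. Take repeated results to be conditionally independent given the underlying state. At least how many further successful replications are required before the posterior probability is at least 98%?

4

Prior odds = 0.25/0.75 = 1/3.
Combined Bayes factor of the evidence already in hand = 0.5 × 1.3 × 10 = 6.5.
Odds after that evidence = (1/3) × 6.5 = 13/6.
Target odds = 0.98/0.02 = 49.
Need 2.75ⁿ ≥ 49 ÷ (13/6) = 294/13.
2.75³ = 20.796875 falls short of 294/13 but 2.75⁴ = 57.19140625 reaches it, so n = 4.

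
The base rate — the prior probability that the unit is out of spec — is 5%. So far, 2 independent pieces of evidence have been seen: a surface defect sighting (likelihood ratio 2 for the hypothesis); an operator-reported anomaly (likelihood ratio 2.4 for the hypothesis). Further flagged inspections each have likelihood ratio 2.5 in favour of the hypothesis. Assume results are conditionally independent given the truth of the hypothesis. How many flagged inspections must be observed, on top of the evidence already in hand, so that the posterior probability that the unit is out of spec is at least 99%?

7

Prior odds = 0.05/0.95 = 1/19.
Combined Bayes factor of the evidence already in hand = 2 × 2.4 = 4.8.
Odds after that evidence = (1/19) × 4.8 = 24/95.
Target odds = 0.99/0.01 = 99.
Need 2.5ⁿ ≥ 99 ÷ (24/95) = 391.875.
2.5⁶ = 244.140625 falls short of 391.875 but 2.5⁷ = 610.3515625 reaches it, so n = 7.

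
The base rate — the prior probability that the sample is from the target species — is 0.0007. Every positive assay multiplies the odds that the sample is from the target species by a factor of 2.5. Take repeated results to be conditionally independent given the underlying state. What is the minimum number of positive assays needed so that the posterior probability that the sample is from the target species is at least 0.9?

Prior odds: 0.0007 ÷ 0.9993 = 7/9993.
Likelihood ratio per positive assay = 2.5.
Target odds: 0.9 ÷ 0.1 = 9.
Need (7/9993) × 2.5ⁿ ≥ 9, i.e. 2.5ⁿ ≥ 89937/7.
2.5¹⁰ = 9765625/1024 falls short of 89937/7 but 2.5¹¹ = 48828125/2048 reaches it, so n = 11.

11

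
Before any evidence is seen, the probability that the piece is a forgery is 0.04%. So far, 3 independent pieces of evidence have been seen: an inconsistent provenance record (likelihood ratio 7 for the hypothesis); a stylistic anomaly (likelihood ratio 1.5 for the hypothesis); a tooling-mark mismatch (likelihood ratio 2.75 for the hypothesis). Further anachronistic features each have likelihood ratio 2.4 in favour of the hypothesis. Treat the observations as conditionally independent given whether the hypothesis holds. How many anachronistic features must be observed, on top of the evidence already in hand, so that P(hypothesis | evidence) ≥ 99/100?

11

Prior odds = 0.0004/0.9996 = 1/2499.
Combined Bayes factor of the evidence already in hand = 7 × 1.5 × 2.75 = 28.875.
Odds after that evidence = (1/2499) × 28.875 = 11/952.
Target odds = 0.99/0.01 = 99.
Need 2.4ⁿ ≥ 99 ÷ (11/952) = 8568.
2.4¹⁰ ≈6340.34 falls short of 8568 but 2.4¹¹ ≈15216.8 reaches it, so n = 11.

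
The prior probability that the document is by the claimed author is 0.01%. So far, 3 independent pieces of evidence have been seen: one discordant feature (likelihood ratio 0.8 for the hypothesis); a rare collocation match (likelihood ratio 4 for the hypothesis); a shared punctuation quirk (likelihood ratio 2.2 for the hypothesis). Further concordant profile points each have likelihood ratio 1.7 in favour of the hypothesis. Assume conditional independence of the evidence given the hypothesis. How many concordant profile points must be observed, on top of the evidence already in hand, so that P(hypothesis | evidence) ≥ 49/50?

Prior odds = 0.0001/0.9999 = 1/9999.
Combined Bayes factor of the evidence already in hand = 0.8 × 4 × 2.2 = 7.04.
Odds after that evidence = (1/9999) × 7.04 = 16/22725.
Target odds = 0.98/0.02 = 49.
Need 1.7ⁿ ≥ 49 ÷ (16/22725) = 69595.3125.
1.7²¹ ≈69091.9 falls short of 69595.3125 but 1.7²² ≈117456 reaches it, so n = 22.

22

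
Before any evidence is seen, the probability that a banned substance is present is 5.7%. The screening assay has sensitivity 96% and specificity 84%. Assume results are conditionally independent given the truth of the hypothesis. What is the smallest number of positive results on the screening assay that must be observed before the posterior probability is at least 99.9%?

Prior odds = 0.057/0.943 = 57/943.
False-positive rate = 1 − 0.84 = 0.16; likelihood ratio of a positive = 0.96/0.16 = 6.
Target odds: 0.999 ÷ 0.001 = 999.
Need (57/943) × 6ⁿ ≥ 999, i.e. 6ⁿ ≥ 314019/19.
6⁵ = 7776 falls short of 314019/19 but 6⁶ = 46656 reaches it, so n = 6.

6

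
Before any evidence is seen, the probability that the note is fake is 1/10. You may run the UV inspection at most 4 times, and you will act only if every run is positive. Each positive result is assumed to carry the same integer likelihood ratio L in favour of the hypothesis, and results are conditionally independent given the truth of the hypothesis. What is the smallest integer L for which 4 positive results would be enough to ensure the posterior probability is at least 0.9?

Prior odds = 0.1/0.9 = 1/9.
Target odds = 0.9/0.1 = 9.
Need L⁴ ≥ 9 ÷ (1/9) = 81.
2⁴ = 16 < 81 ≤ 81 = 3⁴, so L = 3.

3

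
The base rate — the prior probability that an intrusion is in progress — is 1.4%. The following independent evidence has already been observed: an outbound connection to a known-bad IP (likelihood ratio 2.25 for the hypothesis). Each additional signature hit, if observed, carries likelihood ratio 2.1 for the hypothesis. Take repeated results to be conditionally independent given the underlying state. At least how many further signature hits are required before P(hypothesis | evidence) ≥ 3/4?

7

Prior odds = 0.014/0.986 = 7/493.
Bayes factor of the evidence already in hand = 2.25.
Odds after that evidence = (7/493) × 2.25 = 63/1972.
Target odds = 0.75/0.25 = 3.
Need 2.1ⁿ ≥ 3 ÷ (63/1972) = 1972/21.
2.1⁶ = 85766121/1000000 falls short of 1972/21 but 2.1⁷ ≈180.109 reaches it, so n = 7.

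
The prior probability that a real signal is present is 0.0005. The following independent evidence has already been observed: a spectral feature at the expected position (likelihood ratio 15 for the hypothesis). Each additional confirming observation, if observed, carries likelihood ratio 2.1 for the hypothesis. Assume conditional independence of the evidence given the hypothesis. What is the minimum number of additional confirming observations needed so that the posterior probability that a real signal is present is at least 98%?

12

Prior odds = 0.0005/0.9995 = 1/1999.
Bayes factor of the evidence already in hand = 15.
Odds after that evidence = (1/1999) × 15 = 15/1999.
Target odds = 0.98/0.02 = 49.
Need 2.1ⁿ ≥ 49 ÷ (15/1999) = 97951/15.
2.1¹¹ ≈3502.78 falls short of 97951/15 but 2.1¹² ≈7355.83 reaches it, so n = 12.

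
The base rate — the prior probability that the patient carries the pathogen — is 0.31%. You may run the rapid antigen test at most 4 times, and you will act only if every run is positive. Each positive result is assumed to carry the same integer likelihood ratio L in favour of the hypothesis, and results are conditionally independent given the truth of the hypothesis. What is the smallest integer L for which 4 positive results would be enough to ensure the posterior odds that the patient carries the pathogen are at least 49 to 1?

Prior odds = 0.0031/0.9969 = 31/9969.
Target odds = 49.
Need L⁴ ≥ 49 ÷ (31/9969) = 488481/31.
11⁴ = 14641 < 488481/31 ≤ 20736 = 12⁴, so L = 12.

12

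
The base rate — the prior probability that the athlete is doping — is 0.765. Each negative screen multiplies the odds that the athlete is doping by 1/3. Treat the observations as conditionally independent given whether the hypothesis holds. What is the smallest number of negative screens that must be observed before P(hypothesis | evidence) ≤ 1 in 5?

Prior odds: 0.765 ÷ 0.235 = 153/47.
Likelihood ratio per negative screen = 1/3.
Target posterior odds = 0.2/0.8 = 0.25.
Need (153/47) × (1/3)ⁿ ≤ 0.25, i.e. (1/3)ⁿ ≤ 47/612.
(1/3)² = 1/9 is still above 47/612 but (1/3)³ = 1/27 is at or below it, so n = 3.

3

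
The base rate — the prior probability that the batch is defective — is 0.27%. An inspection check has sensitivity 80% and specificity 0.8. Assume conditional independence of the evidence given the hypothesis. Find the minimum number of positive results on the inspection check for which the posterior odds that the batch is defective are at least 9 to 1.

Prior odds: 0.0027 ÷ 0.9973 = 27/9973.
False-positive rate = 1 − 0.8 = 0.2; likelihood ratio of a positive = 0.8/0.2 = 4.
Target odds = 9.
Require 4ⁿ ≥ 9 ÷ (27/9973) = 9973/3.
4⁵ = 1024 falls short of 9973/3 but 4⁶ = 4096 reaches it, so n = 6.

6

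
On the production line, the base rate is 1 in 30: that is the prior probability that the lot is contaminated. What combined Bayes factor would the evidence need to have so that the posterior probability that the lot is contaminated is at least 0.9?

Prior odds = (1/30)/(29/30) = 1/29.
Target odds = 0.9/0.1 = 9.
Required Bayes factor = 9 ÷ (1/29) = 261.

261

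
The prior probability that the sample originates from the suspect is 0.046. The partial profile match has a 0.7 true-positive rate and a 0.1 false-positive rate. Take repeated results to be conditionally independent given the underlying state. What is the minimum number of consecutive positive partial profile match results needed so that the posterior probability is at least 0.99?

Prior odds: 0.046 ÷ 0.954 = 23/477.
Likelihood ratio of a positive result = 0.7/0.1 = 7.
Target odds: 0.99 ÷ 0.01 = 99.
Need (23/477) × 7ⁿ ≥ 99, i.e. 7ⁿ ≥ 47223/23.
7³ = 343 falls short of 47223/23 but 7⁴ = 2401 reaches it, so n = 4.

4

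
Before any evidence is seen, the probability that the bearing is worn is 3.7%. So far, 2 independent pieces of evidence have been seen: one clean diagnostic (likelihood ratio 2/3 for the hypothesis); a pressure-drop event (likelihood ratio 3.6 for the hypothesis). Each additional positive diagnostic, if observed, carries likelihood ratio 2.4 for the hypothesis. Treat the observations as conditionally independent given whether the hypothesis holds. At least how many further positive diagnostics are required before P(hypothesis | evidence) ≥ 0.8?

Prior odds = 0.037/0.963 = 37/963.
Combined Bayes factor of the evidence already in hand = (2/3) × 3.6 = 2.4.
Odds after that evidence = (37/963) × 2.4 = 148/1605.
Target odds = 0.8/0.2 = 4.
Need 2.4ⁿ ≥ 4 ÷ (148/1605) = 1605/37.
2.4⁴ = 33.1776 falls short of 1605/37 but 2.4⁵ = 79.62624 reaches it, so n = 5.

5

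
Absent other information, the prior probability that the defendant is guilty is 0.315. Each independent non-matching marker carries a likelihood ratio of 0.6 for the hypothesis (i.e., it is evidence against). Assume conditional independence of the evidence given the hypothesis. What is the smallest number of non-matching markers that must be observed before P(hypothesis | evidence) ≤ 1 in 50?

7

Prior odds: 0.315 ÷ 0.685 = 63/137.
Likelihood ratio per non-matching marker = 0.6.
Target posterior odds = 0.02/0.98 = 1/49.
Need (63/137) × 0.6ⁿ ≤ 1/49, i.e. 0.6ⁿ ≤ 137/3087.
0.6⁶ = 729/15625 is still above 137/3087 but 0.6⁷ = 2187/78125 is at or below it, so n = 7.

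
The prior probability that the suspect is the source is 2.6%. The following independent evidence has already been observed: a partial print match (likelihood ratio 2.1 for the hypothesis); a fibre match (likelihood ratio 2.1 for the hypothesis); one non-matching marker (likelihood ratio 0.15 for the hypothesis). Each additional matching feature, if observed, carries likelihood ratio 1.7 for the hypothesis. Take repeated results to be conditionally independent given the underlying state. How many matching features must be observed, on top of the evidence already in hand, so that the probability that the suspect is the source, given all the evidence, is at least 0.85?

11

Prior odds = 0.026/0.974 = 13/487.
Combined Bayes factor of the evidence already in hand = 2.1 × 2.1 × 0.15 = 0.6615.
Odds after that evidence = (13/487) × 0.6615 = 17199/974000.
Target odds = 0.85/0.15 = 17/3.
Need 1.7ⁿ ≥ 17/3 ÷ (17199/974000) = 16558000/51597.
1.7¹⁰ ≈201.599 falls short of 16558000/51597 but 1.7¹¹ ≈342.719 reaches it, so n = 11.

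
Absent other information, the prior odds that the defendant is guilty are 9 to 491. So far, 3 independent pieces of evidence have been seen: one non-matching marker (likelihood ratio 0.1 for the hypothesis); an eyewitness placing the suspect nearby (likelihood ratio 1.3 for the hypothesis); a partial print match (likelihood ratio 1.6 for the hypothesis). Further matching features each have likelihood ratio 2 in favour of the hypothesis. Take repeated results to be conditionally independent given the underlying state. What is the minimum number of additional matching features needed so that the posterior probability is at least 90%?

12

Prior odds = 9/491.
Combined Bayes factor of the evidence already in hand = 0.1 × 1.3 × 1.6 = 0.208.
Odds after that evidence = (9/491) × 0.208 = 234/61375.
Target odds = 0.9/0.1 = 9.
Need 2ⁿ ≥ 9 ÷ (234/61375) = 61375/26.
2¹¹ = 2048 falls short of 61375/26 but 2¹² = 4096 reaches it, so n = 12.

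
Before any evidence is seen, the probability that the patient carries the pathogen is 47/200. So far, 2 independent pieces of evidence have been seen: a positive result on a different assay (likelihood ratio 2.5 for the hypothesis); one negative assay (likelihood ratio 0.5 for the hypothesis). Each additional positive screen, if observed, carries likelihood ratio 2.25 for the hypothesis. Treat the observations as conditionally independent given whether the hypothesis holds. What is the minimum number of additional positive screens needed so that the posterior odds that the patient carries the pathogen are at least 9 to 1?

4

Prior odds = 0.235/0.765 = 47/153.
Combined Bayes factor of the evidence already in hand = 2.5 × 0.5 = 1.25.
Odds after that evidence = (47/153) × 1.25 = 235/612.
Target odds = 9.
Need 2.25ⁿ ≥ 9 ÷ (235/612) = 5508/235.
2.25³ = 11.390625 falls short of 5508/235 but 2.25⁴ = 25.62890625 reaches it, so n = 4.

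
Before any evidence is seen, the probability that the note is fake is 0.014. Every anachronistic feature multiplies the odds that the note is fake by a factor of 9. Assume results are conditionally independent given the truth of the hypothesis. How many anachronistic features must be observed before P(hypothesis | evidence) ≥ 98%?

Prior odds = 0.014/0.986 = 7/493.
Likelihood ratio per anachronistic feature = 9.
Target odds: 0.98 ÷ 0.02 = 49.
Need (7/493) × 9ⁿ ≥ 49, i.e. 9ⁿ ≥ 3451.
9³ = 729 falls short of 3451 but 9⁴ = 6561 reaches it, so n = 4.

4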